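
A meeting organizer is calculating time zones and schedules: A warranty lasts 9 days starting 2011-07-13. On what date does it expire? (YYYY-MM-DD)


Start: 2011-07-13
Adding 9 days
Days remaining in July: 18
Result: 2011-07-22

2011-07-22


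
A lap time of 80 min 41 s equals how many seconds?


Minutes: 80
Seconds: 41
Convert minutes to seconds: 80 x 60 = 4800
Add remaining seconds: 4800 + 41 = 4841

4841


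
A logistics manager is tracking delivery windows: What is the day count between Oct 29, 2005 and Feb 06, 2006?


Start date: 2005-10-29
End date: 2006-02-06
Oct 2005: +3 days
Nov 2005: +30 days
Dec 2005: +31 days
Jan 2006: +31 days
Feb 2006: +5 days
Total: 100 days

100


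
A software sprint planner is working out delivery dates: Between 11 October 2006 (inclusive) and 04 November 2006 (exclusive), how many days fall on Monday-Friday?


Start: 2006-10-11 (Wednesday)
End (exclusive): 2006-11-04 (Saturday)
Total calendar days: 24
Full weeks: 24 // 7 = 3 -> 15 weekdays
Remaining 3 days starting on Wednesday:
  Wed(w), Thu(w), Fri(w) -> 3 weekdays
Total business days: 15 + 3 = 18

18


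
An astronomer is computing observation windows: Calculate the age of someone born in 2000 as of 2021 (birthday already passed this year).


Birth year: 2000
Current year: 2021
Age = current year - birth year
Age = 2021 - 2000 = 21

21


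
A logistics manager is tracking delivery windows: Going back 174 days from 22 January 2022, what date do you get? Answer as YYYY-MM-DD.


Start: 2022-01-22
Subtracting 174 days
Days already passed in January: 22
After going back through January: 152 more days to subtract
December 2021: 31 days, 121 remaining
November 2021: 30 days, 91 remaining
October 2021: 31 days, 60 remaining
September 2021: 30 days, 30 remaining
Result: 2021-08-01

2021-08-01


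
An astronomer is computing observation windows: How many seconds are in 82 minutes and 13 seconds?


Minutes: 82
Extra seconds: 13
Seconds per minute: 60
Minutes to seconds: 82 x 60 = 4920
Total: 4920 + 13 = 4933

4933


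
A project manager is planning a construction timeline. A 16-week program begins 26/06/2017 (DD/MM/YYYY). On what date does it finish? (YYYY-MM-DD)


Start: 2017-06-26
Weeks to add: 16
Convert to days: 16 x 7 = 112 days
Add 112 days to 2017-06-26
Result: 2017-10-16

2017-10-16


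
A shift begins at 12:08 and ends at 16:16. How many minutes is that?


Start time: 12:08 = 728 minutes from midnight
End time: 16:16 = 976 minutes from midnight
Difference: 976 - 728 = 248 minutes
That is 4 hours and 8 minutes

248


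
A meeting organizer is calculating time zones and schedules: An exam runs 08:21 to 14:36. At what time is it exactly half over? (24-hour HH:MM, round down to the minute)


Start time: 08:21 = 501 minutes from midnight
End time: 14:36 = 876 minutes from midnight
Sum: 501 + 876 = 1377
Midpoint: 1377 / 2 = 688 minutes
Convert: 688 / 60 = 11 hours, 28 minutes
Result: 11:28

11:28


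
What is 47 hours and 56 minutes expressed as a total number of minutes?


Hours: 47
Minutes: 56
Convert hours to minutes: 47 x 60 = 2820
Add remaining minutes: 2820 + 56 = 2876

2876


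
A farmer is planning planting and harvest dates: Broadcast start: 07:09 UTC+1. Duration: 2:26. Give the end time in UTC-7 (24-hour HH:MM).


Start: 07:09 in UTC+1
Step 1 - add duration:
  minutes: 9 + 26 = 35
  hours: 7 + 2 + 0 = 9
  end in UTC+1: 09:35
Step 2 - convert UTC+1 -> UTC-7:
  offset difference: -7 - (1) = -8 hours
  9 + (-8) = 1 -> mod 24 = 1
Result: 01:35 in UTC-7

01:35


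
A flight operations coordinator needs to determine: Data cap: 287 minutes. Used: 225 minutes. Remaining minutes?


Total budget: 287 minutes
Time used: 225 minutes
Remaining: 287 - 225 = 62 minutes
Percent used: 78.4%
Percent remaining: 21.6%

62


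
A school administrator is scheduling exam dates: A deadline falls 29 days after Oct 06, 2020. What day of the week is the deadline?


Start: 2020-10-06 (Tuesday)
Step 1 - find target date: add 29 days
  2020-10-06 + 29 days = 2020-11-04
Step 2 - day of week:
  29 mod 7 = 1
  Tuesday + 1 days -> Wednesday
Result: Wednesday (2020-11-04)

Wednesday


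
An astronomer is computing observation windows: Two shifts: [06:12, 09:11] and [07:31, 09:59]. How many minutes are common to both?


Interval A: [372, 551] minutes from midnight
Interval B: [451, 599] minutes from midnight
Overlap start = max(372, 451) = 451
Overlap end = min(551, 599) = 551
Overlap = 551 - 451 = 100 minutes

100


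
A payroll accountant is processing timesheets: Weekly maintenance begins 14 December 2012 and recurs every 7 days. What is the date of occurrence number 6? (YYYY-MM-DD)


First occurrence: 2012-12-14 (occurrence 1)
Each occurrence is 7 days after the previous.
Occurrence 6 is 5 weeks after the first.
5 weeks = 35 days
2012-12-14 + 35 days = 2013-01-18

2013-01-18


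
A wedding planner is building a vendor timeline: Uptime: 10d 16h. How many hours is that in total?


Days: 10
Extra hours: 16
Hours per day: 24
Days to hours: 10 x 24 = 240
Total: 240 + 16 = 256

256


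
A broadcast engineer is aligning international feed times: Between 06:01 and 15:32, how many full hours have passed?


Start: 06:01
End: 15:32
Hour difference: 15 - 6 = 9 hours
Minute difference: 32 - 1 = 31 minutes
Total minutes: 571
Complete hours: 571 / 60 = 9 (remainder 31)

9


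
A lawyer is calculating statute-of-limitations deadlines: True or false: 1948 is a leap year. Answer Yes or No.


Year: 1948
Divisible by 4? 1948 / 4 = 487.0 -> Yes
Divisible by 100? 1948 / 100 = 19.48 -> No
Divisible by 4 but not 100, so it IS a leap year

Yes


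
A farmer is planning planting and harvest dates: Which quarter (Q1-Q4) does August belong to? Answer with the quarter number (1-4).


Month: August (month 8)
Q1: January-March (months 1-3)
Q2: April-June (months 4-6)
Q3: July-September (months 7-9)
Q4: October-December (months 10-12)
Month 8 falls in Q3

3


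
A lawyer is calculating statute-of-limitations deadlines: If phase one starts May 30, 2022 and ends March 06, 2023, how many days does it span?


Start date: 2022-05-30
End date: 2023-03-06
May 2022: +2 days
Jun 2022: +30 days
Jul 2022: +31 days
... (8 more months)
Total: 280 days

280


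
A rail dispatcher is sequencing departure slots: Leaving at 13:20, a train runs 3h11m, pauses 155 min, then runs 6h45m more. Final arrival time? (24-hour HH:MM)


Depart: 13:20
Leg 1: +191 min -> 16:31
Layover: +155 min -> 19:06
Leg 2: +405 min -> 01:51
Total travel: 751 minutes = 12h 31m
Arrival: 01:51

01:51


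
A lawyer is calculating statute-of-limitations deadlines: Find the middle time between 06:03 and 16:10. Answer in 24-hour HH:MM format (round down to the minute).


Start time: 06:03 = 363 minutes from midnight
End time: 16:10 = 970 minutes from midnight
Sum: 363 + 970 = 1333
Midpoint: 1333 / 2 = 666 minutes
Convert: 666 / 60 = 11 hours, 6 minutes
Result: 11:06

11:06


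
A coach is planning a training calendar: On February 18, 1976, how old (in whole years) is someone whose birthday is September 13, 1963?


Birth: 1963-09-13
Reference: 1976-02-18
Year difference: 1976 - 1963 = 13
Has birthday (09-13) occurred by 02-18? No
Birthday not yet reached this year -> subtract 1
Age in full years: 12

12


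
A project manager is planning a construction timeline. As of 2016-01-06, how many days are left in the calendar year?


Start: January 06, 2016
End: December 31, 2016
Days left in January: 25
February: 29
March: 31
April: 30
May: 31
... plus remaining months
Sum of remaining months: 335
Total: 25 + 335 = 360

360


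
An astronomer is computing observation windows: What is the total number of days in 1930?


Year: 1930
Check leap year rules:
Divisible by 4? No
1930 is not a leap year
Days: 365

365


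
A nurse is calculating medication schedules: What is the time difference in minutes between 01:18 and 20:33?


Start time: 01:18 = 78 minutes from midnight
End time: 20:33 = 1233 minutes from midnight
Difference: 1233 - 78 = 1155 minutes
That is 19 hours and 15 minutes

1155


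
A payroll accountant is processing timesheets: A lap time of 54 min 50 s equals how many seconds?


Minutes: 54
Seconds: 50
Convert minutes to seconds: 54 x 60 = 3240
Add remaining seconds: 3240 + 50 = 3290

3290


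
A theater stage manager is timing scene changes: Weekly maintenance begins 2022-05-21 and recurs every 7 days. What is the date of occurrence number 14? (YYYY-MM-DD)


First occurrence: 2022-05-21 (occurrence 1)
Each occurrence is 7 days after the previous.
Occurrence 14 is 13 weeks after the first.
13 weeks = 91 days
2022-05-21 + 91 days = 2022-08-20

2022-08-20


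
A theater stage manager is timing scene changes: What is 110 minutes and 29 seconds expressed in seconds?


Minutes: 110
Extra seconds: 29
Seconds per minute: 60
Minutes to seconds: 110 x 60 = 6600
Total: 6600 + 29 = 6629

6629


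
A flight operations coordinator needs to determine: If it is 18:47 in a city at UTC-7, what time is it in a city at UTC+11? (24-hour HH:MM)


Local time: 18:47 at UTC-7 (offset -7h)
Target zone: UTC+11 (offset 11h)
Difference: 11 - (-7) = 18 hours
Calculation: 18 + (18) = 36
Wraparound: (36) mod 24 = 12
Result: 12:47

12:47


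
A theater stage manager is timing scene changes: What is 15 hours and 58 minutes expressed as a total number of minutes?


Hours: 15
Minutes: 58
Convert hours to minutes: 15 x 60 = 900
Add remaining minutes: 900 + 58 = 958

958


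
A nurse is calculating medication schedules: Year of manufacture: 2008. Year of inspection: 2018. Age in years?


Birth year: 2008
Current year: 2018
Age = current year - birth year
Age = 2018 - 2008 = 10

10


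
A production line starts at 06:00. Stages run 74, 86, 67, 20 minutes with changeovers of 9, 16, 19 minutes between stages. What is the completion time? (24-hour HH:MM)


Start: 06:00 = 360 min from midnight
  after task 1 (74 min): 07:14
  after break (9 min): 07:23
  after task 2 (86 min): 08:49
  after break (16 min): 09:05
  after task 3 (67 min): 10:12
  after break (19 min): 10:31
  after task 4 (20 min): 10:51
Total elapsed: 291 minutes
End time: 10:51

10:51


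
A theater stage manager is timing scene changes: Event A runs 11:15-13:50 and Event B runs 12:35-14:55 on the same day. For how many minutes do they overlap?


Interval A: [675, 830] minutes from midnight
Interval B: [755, 895] minutes from midnight
Overlap start = max(675, 755) = 755
Overlap end = min(830, 895) = 830
Overlap = 830 - 755 = 75 minutes

75


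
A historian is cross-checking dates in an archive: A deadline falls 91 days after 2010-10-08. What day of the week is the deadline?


Start: 2010-10-08 (Friday)
Step 1 - find target date: add 91 days
  2010-10-08 + 91 days = 2011-01-07
Step 2 - day of week:
  91 mod 7 = 0
  Friday + 0 days -> Friday
Result: Friday (2011-01-07)

Friday


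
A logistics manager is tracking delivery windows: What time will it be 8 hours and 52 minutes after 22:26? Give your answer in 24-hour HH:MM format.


Start time: 22:26
Adding: 8 hours 52 minutes
Minutes: 26 + 52 = 78
Minute overflow: 78 >= 60, so carry 1 hour, minutes = 18
Hours: 22 + 8 + 1 = 31
Hour wraparound: 31 mod 24 = 7
Result: 07:18

07:18


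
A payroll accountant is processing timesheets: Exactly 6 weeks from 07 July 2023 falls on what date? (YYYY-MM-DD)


Start: 2023-07-07
Weeks to add: 6
Convert to days: 6 x 7 = 42 days
Add 42 days to 2023-07-07
Result: 2023-08-18

2023-08-18


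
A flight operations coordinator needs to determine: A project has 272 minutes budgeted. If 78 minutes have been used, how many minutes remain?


Total budget: 272 minutes
Time used: 78 minutes
Remaining: 272 - 78 = 194 minutes
Percent used: 28.7%
Percent remaining: 71.3%

194


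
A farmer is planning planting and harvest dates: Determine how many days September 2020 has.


Month: September
Year: 2020
September is a 30-day month
Total: 30 days

30


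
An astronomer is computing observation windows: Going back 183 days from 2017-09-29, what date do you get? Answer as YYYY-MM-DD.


Start: 2017-09-29
Subtracting 183 days
Days already passed in September: 29
After going back through September: 154 more days to subtract
August 2017: 31 days, 123 remaining
July 2017: 31 days, 92 remaining
June 2017: 30 days, 62 remaining
May 2017: 31 days, 31 remaining
Result: 2017-03-30

2017-03-30


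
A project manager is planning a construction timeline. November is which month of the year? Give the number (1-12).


Calendar month order:
10. October
11. November <--
12. December
November is month number 11

11


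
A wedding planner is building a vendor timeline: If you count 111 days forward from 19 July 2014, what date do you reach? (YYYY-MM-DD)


Start: 2014-07-19
Adding 111 days
Days remaining in July: 12
After July: 99 days still to add
August 2014: 31 days, 68 remaining
September 2014: 30 days, 38 remaining
October 2014: 31 days, 7 remaining
November 2014 has 30 days, need 7
Result: 2014-11-07

2014-11-07


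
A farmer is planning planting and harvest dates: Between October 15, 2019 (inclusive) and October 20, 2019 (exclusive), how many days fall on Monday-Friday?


Start: 2019-10-15 (Tuesday)
End (exclusive): 2019-10-20 (Sunday)
Total calendar days: 5
Full weeks: 5 // 7 = 0 -> 0 weekdays
Remaining 5 days starting on Tuesday:
  Tue(w), Wed(w), Thu(w), Fri(w), Sat(-) -> 4 weekdays
Total business days: 0 + 4 = 4

4


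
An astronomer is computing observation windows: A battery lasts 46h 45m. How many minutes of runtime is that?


Hours: 46
Extra minutes: 45
Minutes per hour: 60
Hours to minutes: 46 x 60 = 2760
Total: 2760 + 45 = 2805

2805


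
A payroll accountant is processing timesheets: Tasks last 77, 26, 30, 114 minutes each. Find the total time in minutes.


Durations: 77, 26, 30, 114
Running sum: 77
+ 26 = 103
+ 30 = 133
+ 114 = 247
Total duration: 247 minutes
That is 4 hours and 7 minutes

247


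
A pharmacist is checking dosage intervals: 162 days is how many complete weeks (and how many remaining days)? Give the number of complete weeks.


Total days: 162
Days per week: 7
Division: 162 / 7 = 23 remainder 1
Complete weeks: 23
Remaining days: 1

23


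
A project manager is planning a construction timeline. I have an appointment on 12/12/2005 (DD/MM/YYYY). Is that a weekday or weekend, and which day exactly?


Date: 2005-12-12
January 1, 2005 is a Saturday
Day of year: 346
Offset from Jan 1: 345 days
345 mod 7 = 2
Result: Monday

Monday


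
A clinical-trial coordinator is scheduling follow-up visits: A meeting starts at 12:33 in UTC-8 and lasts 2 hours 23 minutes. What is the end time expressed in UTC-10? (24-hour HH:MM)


Start: 12:33 in UTC-8
Step 1 - add duration:
  minutes: 33 + 23 = 56
  hours: 12 + 2 + 0 = 14
  end in UTC-8: 14:56
Step 2 - convert UTC-8 -> UTC-10:
  offset difference: -10 - (-8) = -2 hours
  14 + (-2) = 12 -> mod 24 = 12
Result: 12:56 in UTC-10

12:56


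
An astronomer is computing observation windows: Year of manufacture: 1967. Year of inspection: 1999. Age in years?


Birth year: 1967
Current year: 1999
Age = current year - birth year
Age = 1999 - 1967 = 32

32


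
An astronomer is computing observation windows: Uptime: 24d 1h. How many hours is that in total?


Days: 24
Extra hours: 1
Hours per day: 24
Days to hours: 24 x 24 = 576
Total: 576 + 1 = 577

577


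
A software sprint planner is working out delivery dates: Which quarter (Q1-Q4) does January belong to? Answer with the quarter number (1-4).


Month: January (month 1)
Q1: January-March (months 1-3)
Q2: April-June (months 4-6)
Q3: July-September (months 7-9)
Q4: October-December (months 10-12)
Month 1 falls in Q1

1


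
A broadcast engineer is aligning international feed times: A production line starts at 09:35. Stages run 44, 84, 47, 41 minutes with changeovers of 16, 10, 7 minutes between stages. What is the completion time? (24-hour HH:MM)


Start: 09:35 = 575 min from midnight
  after task 1 (44 min): 10:19
  after break (16 min): 10:35
  after task 2 (84 min): 11:59
  after break (10 min): 12:09
  after task 3 (47 min): 12:56
  after break (7 min): 13:03
  after task 4 (41 min): 13:44
Total elapsed: 249 minutes
End time: 13:44

13:44


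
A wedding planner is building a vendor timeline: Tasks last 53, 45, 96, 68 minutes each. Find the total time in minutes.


Durations: 53, 45, 96, 68
Running sum: 53
+ 45 = 98
+ 96 = 194
+ 68 = 262
Total duration: 262 minutes
That is 4 hours and 22 minutes

262


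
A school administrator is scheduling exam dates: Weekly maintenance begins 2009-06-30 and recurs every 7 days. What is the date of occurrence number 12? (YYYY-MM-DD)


First occurrence: 2009-06-30 (occurrence 1)
Each occurrence is 7 days after the previous.
Occurrence 12 is 11 weeks after the first.
11 weeks = 77 days
2009-06-30 + 77 days = 2009-09-15

2009-09-15


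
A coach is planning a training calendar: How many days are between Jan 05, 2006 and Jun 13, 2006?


Start date: 2006-01-05
End date: 2006-06-13
Jan 2006: +27 days
Feb 2006: +28 days
Mar 2006: +31 days
... (3 more months)
Total: 159 days

159


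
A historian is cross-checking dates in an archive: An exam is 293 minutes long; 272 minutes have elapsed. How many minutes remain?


Total budget: 293 minutes
Time used: 272 minutes
Remaining: 293 - 272 = 21 minutes
Percent used: 92.8%
Percent remaining: 7.2%

21


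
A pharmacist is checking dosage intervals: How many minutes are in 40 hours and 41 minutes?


Hours: 40
Extra minutes: 41
Minutes per hour: 60
Hours to minutes: 40 x 60 = 2400
Total: 2400 + 41 = 2441

2441


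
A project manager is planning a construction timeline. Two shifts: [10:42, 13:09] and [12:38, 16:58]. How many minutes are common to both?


Interval A: [642, 789] minutes from midnight
Interval B: [758, 1018] minutes from midnight
Overlap start = max(642, 758) = 758
Overlap end = min(789, 1018) = 789
Overlap = 789 - 758 = 31 minutes

31


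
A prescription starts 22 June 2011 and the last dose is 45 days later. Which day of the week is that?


Start: 2011-06-22 (Wednesday)
Step 1 - find target date: add 45 days
  2011-06-22 + 45 days = 2011-08-06
Step 2 - day of week:
  45 mod 7 = 3
  Wednesday + 3 days -> Saturday
Result: Saturday (2011-08-06)

Saturday


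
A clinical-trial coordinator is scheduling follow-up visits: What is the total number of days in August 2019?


Month: August
Year: 2019
August is a 31-day month
Total: 31 days

31


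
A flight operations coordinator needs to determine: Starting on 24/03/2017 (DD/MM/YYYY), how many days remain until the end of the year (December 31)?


Start: March 24, 2017
End: December 31, 2017
Days left in March: 7
April: 30
May: 31
June: 30
July: 31
... plus remaining months
Sum of remaining months: 275
Total: 7 + 275 = 282

282


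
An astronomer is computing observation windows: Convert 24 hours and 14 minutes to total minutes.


Hours: 24
Minutes: 14
Convert hours to minutes: 24 x 60 = 1440
Add remaining minutes: 1440 + 14 = 1454

1454


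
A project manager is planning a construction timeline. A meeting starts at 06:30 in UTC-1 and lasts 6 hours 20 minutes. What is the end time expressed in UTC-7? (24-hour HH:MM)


Start: 06:30 in UTC-1
Step 1 - add duration:
  minutes: 30 + 20 = 50
  hours: 6 + 6 + 0 = 12
  end in UTC-1: 12:50
Step 2 - convert UTC-1 -> UTC-7:
  offset difference: -7 - (-1) = -6 hours
  12 + (-6) = 6 -> mod 24 = 6
Result: 06:50 in UTC-7

06:50


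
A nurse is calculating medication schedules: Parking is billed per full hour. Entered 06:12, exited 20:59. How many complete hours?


Start: 06:12
End: 20:59
Hour difference: 20 - 6 = 14 hours
Minute difference: 59 - 12 = 47 minutes
Total minutes: 887
Complete hours: 887 / 60 = 14 (remainder 47)

14


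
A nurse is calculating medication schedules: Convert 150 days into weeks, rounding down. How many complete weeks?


Total days: 150
Days per week: 7
Division: 150 / 7 = 21 remainder 3
Complete weeks: 21
Remaining days: 3

21


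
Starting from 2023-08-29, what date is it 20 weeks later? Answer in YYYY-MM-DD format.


Start: 2023-08-29
Weeks to add: 20
Convert to days: 20 x 7 = 140 days
Add 140 days to 2023-08-29
Result: 2024-01-16

2024-01-16


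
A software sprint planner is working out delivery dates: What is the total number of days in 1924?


Year: 1924
Check leap year rules:
Divisible by 4? Yes
Divisible by 100? No
1924 is a leap year
Days: 366

366


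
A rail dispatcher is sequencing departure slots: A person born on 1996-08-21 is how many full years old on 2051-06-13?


Birth: 1996-08-21
Reference: 2051-06-13
Year difference: 2051 - 1996 = 55
Has birthday (08-21) occurred by 06-13? No
Birthday not yet reached this year -> subtract 1
Age in full years: 54

54


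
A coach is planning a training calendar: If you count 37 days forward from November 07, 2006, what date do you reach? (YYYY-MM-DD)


Start: 2006-11-07
Adding 37 days
Days remaining in November: 23
After November: 14 days still to add
December 2006 has 31 days, need 14
Result: 2006-12-14

2006-12-14


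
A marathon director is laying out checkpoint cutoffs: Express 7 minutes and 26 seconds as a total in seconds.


Minutes: 7
Seconds: 26
Convert minutes to seconds: 7 x 60 = 420
Add remaining seconds: 420 + 26 = 446

446


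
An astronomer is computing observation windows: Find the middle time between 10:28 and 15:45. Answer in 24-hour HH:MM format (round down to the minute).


Start time: 10:28 = 628 minutes from midnight
End time: 15:45 = 945 minutes from midnight
Sum: 628 + 945 = 1573
Midpoint: 1573 / 2 = 786 minutes
Convert: 786 / 60 = 13 hours, 6 minutes
Result: 13:06

13:06


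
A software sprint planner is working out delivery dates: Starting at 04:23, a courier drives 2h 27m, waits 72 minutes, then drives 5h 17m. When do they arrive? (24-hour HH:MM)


Depart: 04:23
Leg 1: +147 min -> 06:50
Layover: +72 min -> 08:02
Leg 2: +317 min -> 13:19
Total travel: 536 minutes = 8h 56m
Arrival: 13:19

13:19


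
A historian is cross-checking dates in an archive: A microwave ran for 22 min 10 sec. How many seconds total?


Minutes: 22
Extra seconds: 10
Seconds per minute: 60
Minutes to seconds: 22 x 60 = 1320
Total: 1320 + 10 = 1330

1330


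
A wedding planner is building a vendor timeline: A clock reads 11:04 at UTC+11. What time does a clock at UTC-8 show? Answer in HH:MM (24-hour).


Local time: 11:04 at UTC+11 (offset 11h)
Target zone: UTC-8 (offset -8h)
Difference: -8 - (11) = -19 hours
Calculation: 11 + (-19) = -8
Wraparound: (-8) mod 24 = 16
Result: 16:04

16:04


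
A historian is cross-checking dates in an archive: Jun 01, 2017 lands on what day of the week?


Date: 2017-06-01
January 1, 2017 is a Sunday
Day of year: 152
Offset from Jan 1: 151 days
151 mod 7 = 4
Result: Thursday

Thursday


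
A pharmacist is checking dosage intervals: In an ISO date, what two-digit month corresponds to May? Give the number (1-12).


Calendar month order:
4. April
5. May <--
6. June
May is month number 5

5


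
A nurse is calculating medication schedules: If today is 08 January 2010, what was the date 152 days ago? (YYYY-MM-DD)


Start: 2010-01-08
Subtracting 152 days
Days already passed in January: 8
After going back through January: 144 more days to subtract
December 2009: 31 days, 113 remaining
November 2009: 30 days, 83 remaining
October 2009: 31 days, 52 remaining
September 2009: 30 days, 22 remaining
Result: 2009-08-09

2009-08-09


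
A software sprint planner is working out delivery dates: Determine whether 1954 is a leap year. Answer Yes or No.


Year: 1954
Divisible by 4? 1954 / 4 = 488.5 -> No
Not divisible by 4, so NOT a leap year

No


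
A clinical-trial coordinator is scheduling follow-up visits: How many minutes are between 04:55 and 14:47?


Start time: 04:55 = 295 minutes from midnight
End time: 14:47 = 887 minutes from midnight
Difference: 887 - 295 = 592 minutes
That is 9 hours and 52 minutes

592


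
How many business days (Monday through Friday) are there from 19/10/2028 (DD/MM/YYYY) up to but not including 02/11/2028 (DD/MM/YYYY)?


Start: 2028-10-19 (Thursday)
End (exclusive): 2028-11-02 (Thursday)
Total calendar days: 14
Full weeks: 14 // 7 = 2 -> 10 weekdays
Remaining 0 days starting on Thursday:
Total business days: 10 + 0 = 10

10


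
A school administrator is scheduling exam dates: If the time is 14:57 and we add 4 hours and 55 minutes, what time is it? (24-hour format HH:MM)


Start time: 14:57
Adding: 4 hours 55 minutes
Minutes: 57 + 55 = 112
Minute overflow: 112 >= 60, so carry 1 hour, minutes = 52
Hours: 14 + 4 + 1 = 19
Result: 19:52

19:52


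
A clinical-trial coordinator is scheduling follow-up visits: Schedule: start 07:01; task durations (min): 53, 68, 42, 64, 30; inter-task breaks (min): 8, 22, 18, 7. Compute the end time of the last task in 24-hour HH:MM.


Start: 07:01 = 421 min from midnight
  after task 1 (53 min): 07:54
  after break (8 min): 08:02
  after task 2 (68 min): 09:10
  after break (22 min): 09:32
  after task 3 (42 min): 10:14
  after break (18 min): 10:32
  after task 4 (64 min): 11:36
  after break (7 min): 11:43
  after task 5 (30 min): 12:13
Total elapsed: 312 minutes
End time: 12:13

12:13


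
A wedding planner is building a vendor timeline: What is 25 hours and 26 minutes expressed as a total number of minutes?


Hours: 25
Minutes: 26
Convert hours to minutes: 25 x 60 = 1500
Add remaining minutes: 1500 + 26 = 1526

1526


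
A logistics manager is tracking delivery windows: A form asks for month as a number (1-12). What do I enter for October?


Calendar month order:
9. September
10. October <--
11. November
October is month number 10

10


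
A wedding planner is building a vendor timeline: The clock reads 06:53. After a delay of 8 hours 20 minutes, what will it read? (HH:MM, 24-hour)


Start time: 06:53
Adding: 8 hours 20 minutes
Minutes: 53 + 20 = 73
Minute overflow: 73 >= 60, so carry 1 hour, minutes = 13
Hours: 6 + 8 + 1 = 15
Result: 15:13

15:13


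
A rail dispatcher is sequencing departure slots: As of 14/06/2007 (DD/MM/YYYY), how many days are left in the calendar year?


Start: June 14, 2007
End: December 31, 2007
Days left in June: 16
July: 31
August: 31
September: 30
October: 31
... plus remaining months
Sum of remaining months: 184
Total: 16 + 184 = 200

200


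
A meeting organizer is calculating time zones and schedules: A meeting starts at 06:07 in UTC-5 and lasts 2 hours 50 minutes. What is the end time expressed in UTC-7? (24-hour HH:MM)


Start: 06:07 in UTC-5
Step 1 - add duration:
  minutes: 7 + 50 = 57
  hours: 6 + 2 + 0 = 8
  end in UTC-5: 08:57
Step 2 - convert UTC-5 -> UTC-7:
  offset difference: -7 - (-5) = -2 hours
  8 + (-2) = 6 -> mod 24 = 6
Result: 06:57 in UTC-7

06:57


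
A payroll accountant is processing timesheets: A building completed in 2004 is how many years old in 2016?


Birth year: 2004
Current year: 2016
Age = current year - birth year
Age = 2016 - 2004 = 12

12


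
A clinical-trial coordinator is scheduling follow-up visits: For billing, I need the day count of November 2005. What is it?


Month: November
Year: 2005
November is a 30-day month
Total: 30 days

30


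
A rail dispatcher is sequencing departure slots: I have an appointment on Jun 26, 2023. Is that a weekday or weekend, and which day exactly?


Date: 2023-06-26
January 1, 2023 is a Sunday
Day of year: 177
Offset from Jan 1: 176 days
176 mod 7 = 1
Result: Monday

Monday


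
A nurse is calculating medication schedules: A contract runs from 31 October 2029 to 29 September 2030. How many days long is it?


Start date: 2029-10-31
End date: 2030-09-29
Oct 2029: +1 days
Nov 2029: +30 days
Dec 2029: +31 days
... (9 more months)
Total: 333 days

333


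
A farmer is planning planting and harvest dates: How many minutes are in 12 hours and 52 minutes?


Hours: 12
Extra minutes: 52
Minutes per hour: 60
Hours to minutes: 12 x 60 = 720
Total: 720 + 52 = 772

772


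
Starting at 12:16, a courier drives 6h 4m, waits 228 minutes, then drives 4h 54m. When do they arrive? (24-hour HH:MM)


Depart: 12:16
Leg 1: +364 min -> 18:20
Layover: +228 min -> 22:08
Leg 2: +294 min -> 03:02
Total travel: 886 minutes = 14h 46m
Arrival: 03:02

03:02


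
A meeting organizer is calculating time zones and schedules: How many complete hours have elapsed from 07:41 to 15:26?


Start: 07:41
End: 15:26
Hour difference: 15 - 7 = 8 hours
Minute difference: 26 - 41 = -15 minutes
Total minutes: 465
Complete hours: 465 / 60 = 7 (remainder 45)

7


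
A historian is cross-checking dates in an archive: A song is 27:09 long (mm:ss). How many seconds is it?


Minutes: 27
Extra seconds: 9
Seconds per minute: 60
Minutes to seconds: 27 x 60 = 1620
Total: 1620 + 9 = 1629

1629


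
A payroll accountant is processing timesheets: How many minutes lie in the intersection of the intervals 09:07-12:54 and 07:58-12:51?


Interval A: [547, 774] minutes from midnight
Interval B: [478, 771] minutes from midnight
Overlap start = max(547, 478) = 547
Overlap end = min(774, 771) = 771
Overlap = 771 - 547 = 224 minutes

224


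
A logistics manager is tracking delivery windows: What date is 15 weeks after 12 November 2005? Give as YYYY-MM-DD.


Start: 2005-11-12
Weeks to add: 15
Convert to days: 15 x 7 = 105 days
Add 105 days to 2005-11-12
Result: 2006-02-25

2006-02-25


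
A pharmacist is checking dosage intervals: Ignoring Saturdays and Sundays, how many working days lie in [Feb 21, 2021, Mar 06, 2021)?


Start: 2021-02-21 (Sunday)
End (exclusive): 2021-03-06 (Saturday)
Total calendar days: 13
Full weeks: 13 // 7 = 1 -> 5 weekdays
Remaining 6 days starting on Sunday:
  Sun(-), Mon(w), Tue(w), Wed(w), Thu(w), Fri(w) -> 5 weekdays
Total business days: 5 + 5 = 10

10


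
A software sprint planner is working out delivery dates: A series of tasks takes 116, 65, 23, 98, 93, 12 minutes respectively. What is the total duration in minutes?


Durations: 116, 65, 23, 98, 93, 12
Running sum: 116
+ 65 = 181
+ 23 = 204
+ 98 = 302
+ 93 = 395
+ 12 = 407
Total duration: 407 minutes
That is 6 hours and 47 minutes

407


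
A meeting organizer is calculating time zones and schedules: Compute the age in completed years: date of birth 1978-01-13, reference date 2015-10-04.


Birth: 1978-01-13
Reference: 2015-10-04
Year difference: 2015 - 1978 = 37
Has birthday (01-13) occurred by 10-04? Yes
Age in full years: 37

37


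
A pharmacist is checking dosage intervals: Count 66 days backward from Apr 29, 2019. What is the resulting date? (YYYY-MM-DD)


Start: 2019-04-29
Subtracting 66 days
Days already passed in April: 29
After going back through April: 37 more days to subtract
March 2019: 31 days, 6 remaining
February 2019 has 28 days, need 6
Result: 2019-02-22

2019-02-22


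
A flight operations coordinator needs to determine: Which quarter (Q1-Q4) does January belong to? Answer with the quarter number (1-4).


Month: January (month 1)
Q1: January-March (months 1-3)
Q2: April-June (months 4-6)
Q3: July-September (months 7-9)
Q4: October-December (months 10-12)
Month 1 falls in Q1

1


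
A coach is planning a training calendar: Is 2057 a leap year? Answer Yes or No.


Year: 2057
Divisible by 4? 2057 / 4 = 514.25 -> No
Not divisible by 4, so NOT a leap year

No


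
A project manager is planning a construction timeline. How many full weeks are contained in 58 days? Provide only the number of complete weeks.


Total days: 58
Days per week: 7
Division: 58 / 7 = 8 remainder 2
Complete weeks: 8
Remaining days: 2

8


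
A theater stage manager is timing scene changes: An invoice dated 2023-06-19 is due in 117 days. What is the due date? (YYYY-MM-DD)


Start: 2023-06-19
Adding 117 days
Days remaining in June: 11
After June: 106 days still to add
July 2023: 31 days, 75 remaining
August 2023: 31 days, 44 remaining
September 2023: 30 days, 14 remaining
October 2023 has 31 days, need 14
Result: 2023-10-14

2023-10-14


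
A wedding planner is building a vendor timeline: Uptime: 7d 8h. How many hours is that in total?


Days: 7
Extra hours: 8
Hours per day: 24
Days to hours: 7 x 24 = 168
Total: 168 + 8 = 176

176


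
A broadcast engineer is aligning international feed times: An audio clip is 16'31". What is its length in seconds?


Minutes: 16
Seconds: 31
Convert minutes to seconds: 16 x 60 = 960
Add remaining seconds: 960 + 31 = 991

991


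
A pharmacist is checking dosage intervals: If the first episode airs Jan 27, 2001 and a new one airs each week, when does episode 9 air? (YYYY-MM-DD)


First occurrence: 2001-01-27 (occurrence 1)
Each occurrence is 7 days after the previous.
Occurrence 9 is 8 weeks after the first.
8 weeks = 56 days
2001-01-27 + 56 days = 2001-03-24

2001-03-24


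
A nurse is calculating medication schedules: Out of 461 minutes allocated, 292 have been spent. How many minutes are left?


Total budget: 461 minutes
Time used: 292 minutes
Remaining: 461 - 292 = 169 minutes
Percent used: 63.3%
Percent remaining: 36.7%

169


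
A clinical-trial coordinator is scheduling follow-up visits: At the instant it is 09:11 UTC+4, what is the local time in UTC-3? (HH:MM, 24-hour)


Local time: 09:11 at UTC+4 (offset 4h)
Target zone: UTC-3 (offset -3h)
Difference: -3 - (4) = -7 hours
Calculation: 9 + (-7) = 2
Result: 02:11

02:11


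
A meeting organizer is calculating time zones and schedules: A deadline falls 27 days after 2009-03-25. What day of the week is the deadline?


Start: 2009-03-25 (Wednesday)
Step 1 - find target date: add 27 days
  2009-03-25 + 27 days = 2009-04-21
Step 2 - day of week:
  27 mod 7 = 6
  Wednesday + 6 days -> Tuesday
Result: Tuesday (2009-04-21)

Tuesday


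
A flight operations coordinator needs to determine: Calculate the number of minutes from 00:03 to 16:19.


Start time: 00:03 = 3 minutes from midnight
End time: 16:19 = 979 minutes from midnight
Difference: 979 - 3 = 976 minutes
That is 16 hours and 16 minutes

976


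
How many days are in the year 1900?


Year: 1900
Check leap year rules:
Divisible by 4? Yes
Divisible by 100? Yes
Divisible by 400? No
1900 is not a leap year
Days: 365

365


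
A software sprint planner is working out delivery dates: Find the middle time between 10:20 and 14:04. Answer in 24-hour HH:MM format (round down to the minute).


Start time: 10:20 = 620 minutes from midnight
End time: 14:04 = 844 minutes from midnight
Sum: 620 + 844 = 1464
Midpoint: 1464 / 2 = 732 minutes
Convert: 732 / 60 = 12 hours, 12 minutes
Result: 12:12

12:12


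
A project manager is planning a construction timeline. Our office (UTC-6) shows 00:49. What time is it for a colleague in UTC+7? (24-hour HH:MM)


Local time: 00:49 at UTC-6 (offset -6h)
Target zone: UTC+7 (offset 7h)
Difference: 7 - (-6) = 13 hours
Calculation: 0 + (13) = 13
Result: 13:49

13:49


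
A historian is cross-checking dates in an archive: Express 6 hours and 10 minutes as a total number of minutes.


Hours: 6
Extra minutes: 10
Minutes per hour: 60
Hours to minutes: 6 x 60 = 360
Total: 360 + 10 = 370

370


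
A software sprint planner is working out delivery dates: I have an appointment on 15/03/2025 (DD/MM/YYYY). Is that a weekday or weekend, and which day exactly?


Date: 2025-03-15
January 1, 2025 is a Wednesday
Day of year: 74
Offset from Jan 1: 73 days
73 mod 7 = 3
Result: Saturday

Saturday


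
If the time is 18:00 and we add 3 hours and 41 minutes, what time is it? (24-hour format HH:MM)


Start time: 18:00
Adding: 3 hours 41 minutes
Minutes: 0 + 41 = 41
Hours: 18 + 3 + 0 = 21
Result: 21:41

21:41


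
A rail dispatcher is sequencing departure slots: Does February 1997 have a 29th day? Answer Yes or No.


Year: 1997
Divisible by 4? 1997 / 4 = 499.25 -> No
Not divisible by 4, so NOT a leap year

No


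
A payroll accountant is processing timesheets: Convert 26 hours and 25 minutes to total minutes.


Hours: 26
Minutes: 25
Convert hours to minutes: 26 x 60 = 1560
Add remaining minutes: 1560 + 25 = 1585

1585


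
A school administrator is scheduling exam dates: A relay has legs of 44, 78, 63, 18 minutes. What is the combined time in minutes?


Durations: 44, 78, 63, 18
Running sum: 44
+ 78 = 122
+ 63 = 185
+ 18 = 203
Total duration: 203 minutes
That is 3 hours and 23 minutes

203


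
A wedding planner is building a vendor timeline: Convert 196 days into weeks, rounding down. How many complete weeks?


Total days: 196
Days per week: 7
Division: 196 / 7 = 28 remainder 0
Complete weeks: 28
Remaining days: 0

28


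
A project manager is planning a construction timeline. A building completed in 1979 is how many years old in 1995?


Birth year: 1979
Current year: 1995
Age = current year - birth year
Age = 1995 - 1979 = 16

16


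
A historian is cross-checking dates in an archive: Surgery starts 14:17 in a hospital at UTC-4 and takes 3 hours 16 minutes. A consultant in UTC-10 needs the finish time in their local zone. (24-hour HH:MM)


Start: 14:17 in UTC-4
Step 1 - add duration:
  minutes: 17 + 16 = 33
  hours: 14 + 3 + 0 = 17
  end in UTC-4: 17:33
Step 2 - convert UTC-4 -> UTC-10:
  offset difference: -10 - (-4) = -6 hours
  17 + (-6) = 11 -> mod 24 = 11
Result: 11:33 in UTC-10

11:33


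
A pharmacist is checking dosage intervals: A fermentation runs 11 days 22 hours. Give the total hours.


Days: 11
Extra hours: 22
Hours per day: 24
Days to hours: 11 x 24 = 264
Total: 264 + 22 = 286

286


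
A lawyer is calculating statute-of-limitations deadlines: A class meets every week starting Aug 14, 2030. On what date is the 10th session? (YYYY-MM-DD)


First occurrence: 2030-08-14 (occurrence 1)
Each occurrence is 7 days after the previous.
Occurrence 10 is 9 weeks after the first.
9 weeks = 63 days
2030-08-14 + 63 days = 2030-10-16

2030-10-16


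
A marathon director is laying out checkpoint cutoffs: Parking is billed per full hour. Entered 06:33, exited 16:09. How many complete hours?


Start: 06:33
End: 16:09
Hour difference: 16 - 6 = 10 hours
Minute difference: 9 - 33 = -24 minutes
Total minutes: 576
Complete hours: 576 / 60 = 9 (remainder 36)

9


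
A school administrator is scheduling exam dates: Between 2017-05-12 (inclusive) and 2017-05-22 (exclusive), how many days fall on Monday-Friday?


Start: 2017-05-12 (Friday)
End (exclusive): 2017-05-22 (Monday)
Total calendar days: 10
Full weeks: 10 // 7 = 1 -> 5 weekdays
Remaining 3 days starting on Friday:
  Fri(w), Sat(-), Sun(-) -> 1 weekdays
Total business days: 5 + 1 = 6

6


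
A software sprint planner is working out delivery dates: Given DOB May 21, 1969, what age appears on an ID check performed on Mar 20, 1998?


Birth: 1969-05-21
Reference: 1998-03-20
Year difference: 1998 - 1969 = 29
Has birthday (05-21) occurred by 03-20? No
Birthday not yet reached this year -> subtract 1
Age in full years: 28

28


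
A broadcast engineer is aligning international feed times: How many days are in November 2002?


Month: November
Year: 2002
November is a 30-day month
Total: 30 days

30


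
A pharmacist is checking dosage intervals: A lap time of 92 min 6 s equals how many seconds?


Minutes: 92
Seconds: 6
Convert minutes to seconds: 92 x 60 = 5520
Add remaining seconds: 5520 + 6 = 5526

5526


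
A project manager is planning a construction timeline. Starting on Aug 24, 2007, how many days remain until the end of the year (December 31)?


Start: August 24, 2007
End: December 31, 2007
Days left in August: 7
September: 30
October: 31
November: 30
December: 31
Sum of remaining months: 122
Total: 7 + 122 = 129

129


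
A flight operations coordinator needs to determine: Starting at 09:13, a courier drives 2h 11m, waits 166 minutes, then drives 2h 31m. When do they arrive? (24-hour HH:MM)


Depart: 09:13
Leg 1: +131 min -> 11:24
Layover: +166 min -> 14:10
Leg 2: +151 min -> 16:41
Total travel: 448 minutes = 7h 28m
Arrival: 16:41

16:41
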